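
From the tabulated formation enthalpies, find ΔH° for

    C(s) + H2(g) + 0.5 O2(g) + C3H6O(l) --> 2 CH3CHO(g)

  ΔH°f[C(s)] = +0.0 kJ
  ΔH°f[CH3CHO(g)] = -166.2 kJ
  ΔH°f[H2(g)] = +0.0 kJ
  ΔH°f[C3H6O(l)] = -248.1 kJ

Products: 2·(-166.2) = -332.4
Reactants: 1·(+0.0) + 1·(+0.0) + 1/2·(+0.0) + 1·(-248.1) = -248.1
ΔH° = (-332.4) − (-248.1) = -84.3 kJ

ΔH° = -84.3 kJ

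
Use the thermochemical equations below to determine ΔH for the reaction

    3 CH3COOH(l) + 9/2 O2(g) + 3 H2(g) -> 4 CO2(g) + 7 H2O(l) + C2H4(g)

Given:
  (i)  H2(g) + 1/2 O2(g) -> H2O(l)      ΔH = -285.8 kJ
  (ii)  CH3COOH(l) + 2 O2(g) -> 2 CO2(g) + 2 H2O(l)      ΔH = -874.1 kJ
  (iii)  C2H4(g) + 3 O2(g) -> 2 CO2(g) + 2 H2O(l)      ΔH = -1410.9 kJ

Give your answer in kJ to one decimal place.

(i) × 3 (scale by 3 for the 3 H2(g)): (3)·(-285.8) = -857.4 kJ
(ii) × 3 (scale by 3 for the 3 CH3COOH(l)): (3)·(-874.1) = -2622.3 kJ
(iii) reversed (C2H4(g) must end up as a product): +1410.9 kJ
ΔH = (3)·(-285.8) + (3)·(-874.1) + (-1)·(-1410.9) = -2068.8 kJ

ΔH = -2068.8 kJ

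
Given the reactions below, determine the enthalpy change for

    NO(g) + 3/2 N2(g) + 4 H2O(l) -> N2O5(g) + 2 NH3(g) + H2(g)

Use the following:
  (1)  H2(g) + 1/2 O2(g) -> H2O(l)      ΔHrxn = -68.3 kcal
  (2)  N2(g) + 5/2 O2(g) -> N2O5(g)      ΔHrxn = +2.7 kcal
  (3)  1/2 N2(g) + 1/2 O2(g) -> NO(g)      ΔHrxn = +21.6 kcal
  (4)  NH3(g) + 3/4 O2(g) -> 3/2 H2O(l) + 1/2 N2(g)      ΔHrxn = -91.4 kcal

ΔHrxn = 232.2 kcal

(1) reversed: +68.3 kcal
(2) as written: +2.7 kcal
(3) reversed: -21.6 kcal
(4) reversed and × 2: (-2)·(-91.4) = +182.8 kcal
ΔHrxn = (-1)·(-68.3) + (1)·(+2.7) + (-1)·(+21.6) + (-2)·(-91.4) = 232.2 kcal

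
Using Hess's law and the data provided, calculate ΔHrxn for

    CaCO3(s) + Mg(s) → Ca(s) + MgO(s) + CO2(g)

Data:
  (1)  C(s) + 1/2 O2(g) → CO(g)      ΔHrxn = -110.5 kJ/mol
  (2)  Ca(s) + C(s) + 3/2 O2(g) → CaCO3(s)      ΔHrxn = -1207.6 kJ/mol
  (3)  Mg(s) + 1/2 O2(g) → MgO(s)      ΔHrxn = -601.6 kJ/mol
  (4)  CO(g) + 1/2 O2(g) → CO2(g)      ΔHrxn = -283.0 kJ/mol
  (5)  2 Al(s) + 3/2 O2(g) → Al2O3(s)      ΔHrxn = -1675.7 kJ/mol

ΔHrxn = 212.5 kJ/mol

(1) as written: -110.5 kJ/mol
(2) reversed: +1207.6 kJ/mol
(3) as written: -601.6 kJ/mol
(4) as written: -283.0 kJ/mol
(5): not needed.
Combining the equations, ΔHrxn = (1)·(-110.5) + (-1)·(-1207.6) + (1)·(-601.6) + (1)·(-283.0) = 212.5 kJ/mol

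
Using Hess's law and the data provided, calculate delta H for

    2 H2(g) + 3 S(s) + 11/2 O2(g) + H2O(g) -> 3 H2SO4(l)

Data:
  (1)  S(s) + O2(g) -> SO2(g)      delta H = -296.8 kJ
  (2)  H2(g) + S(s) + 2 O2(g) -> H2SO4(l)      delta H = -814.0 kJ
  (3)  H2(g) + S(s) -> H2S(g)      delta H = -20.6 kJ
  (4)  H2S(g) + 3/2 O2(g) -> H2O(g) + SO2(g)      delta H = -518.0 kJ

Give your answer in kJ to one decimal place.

delta H = -2200.2 kJ

(1) as written: -296.8 kJ
(2) × 3: (3)·(-814.0) = -2442.0 kJ
(3) reversed: +20.6 kJ
(4) reversed: +518.0 kJ
Combining the equations, delta H = (1)·(-296.8) + (3)·(-814.0) + (-1)·(-20.6) + (-1)·(-518.0) = -2200.2 kJ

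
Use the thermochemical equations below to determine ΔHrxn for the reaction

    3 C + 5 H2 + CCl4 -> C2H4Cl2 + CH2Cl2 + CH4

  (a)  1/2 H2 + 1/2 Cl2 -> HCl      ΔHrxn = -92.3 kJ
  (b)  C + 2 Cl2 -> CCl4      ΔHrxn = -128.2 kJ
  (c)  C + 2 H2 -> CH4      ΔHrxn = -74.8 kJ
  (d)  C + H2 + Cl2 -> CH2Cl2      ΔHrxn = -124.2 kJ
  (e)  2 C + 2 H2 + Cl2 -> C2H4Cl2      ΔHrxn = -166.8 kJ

ΔHrxn = -237.6 kJ

(a): not needed.
(b) reversed: +128.2 kJ
(c) as written: -74.8 kJ
(d) as written: -124.2 kJ
(e) as written: -166.8 kJ
Summing the manipulated equations, ΔHrxn = (+128.2) + (-74.8) + (-124.2) + (-166.8) = -237.6 kJ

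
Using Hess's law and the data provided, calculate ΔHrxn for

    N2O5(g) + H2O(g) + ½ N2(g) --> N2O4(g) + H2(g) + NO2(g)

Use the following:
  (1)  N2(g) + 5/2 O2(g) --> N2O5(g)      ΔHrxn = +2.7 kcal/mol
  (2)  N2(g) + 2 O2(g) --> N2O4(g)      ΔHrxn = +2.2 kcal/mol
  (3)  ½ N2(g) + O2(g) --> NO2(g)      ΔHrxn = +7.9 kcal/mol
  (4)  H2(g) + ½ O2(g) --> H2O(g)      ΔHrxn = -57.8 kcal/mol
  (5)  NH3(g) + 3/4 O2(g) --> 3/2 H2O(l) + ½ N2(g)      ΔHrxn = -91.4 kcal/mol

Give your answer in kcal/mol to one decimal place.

ΔHrxn = 65.2 kcal/mol

(1) reversed (N2O5(g) must end up as a reactant): -2.7 kcal/mol
(2) as written (N2O4(g) already on the product side): +2.2 kcal/mol
(3) as written (NO2(g) already on the product side): +7.9 kcal/mol
(4) reversed (H2O(g) must end up as a reactant): +57.8 kcal/mol
(5): not needed (NH3(g) appears nowhere else).
Summing the manipulated equations, ΔHrxn = (-1)·(+2.7) + (1)·(+2.2) + (1)·(+7.9) + (-1)·(-57.8) = 65.2 kcal/mol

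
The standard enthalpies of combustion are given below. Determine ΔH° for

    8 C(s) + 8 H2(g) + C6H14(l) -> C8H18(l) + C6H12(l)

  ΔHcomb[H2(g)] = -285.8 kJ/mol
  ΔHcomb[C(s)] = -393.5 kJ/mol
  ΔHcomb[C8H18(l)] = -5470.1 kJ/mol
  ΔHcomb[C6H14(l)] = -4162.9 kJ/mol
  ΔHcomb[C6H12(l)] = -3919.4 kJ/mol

ΔH° = -207.8 kJ/mol

With combustion enthalpies, reactants minus products:
= [8·(-393.5) + 8·(-285.8) + 1·(-4162.9)] − [1·(-5470.1) + 1·(-3919.4)]
= -207.8 kJ/mol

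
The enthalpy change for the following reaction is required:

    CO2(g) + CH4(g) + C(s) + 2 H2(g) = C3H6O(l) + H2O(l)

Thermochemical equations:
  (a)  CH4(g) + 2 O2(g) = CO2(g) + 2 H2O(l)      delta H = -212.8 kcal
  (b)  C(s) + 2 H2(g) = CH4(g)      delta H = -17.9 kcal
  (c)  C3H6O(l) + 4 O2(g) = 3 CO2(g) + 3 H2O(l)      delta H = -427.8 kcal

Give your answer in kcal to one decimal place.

(a) × 2: (2)·(-212.8) = -425.6 kcal
(b) as written (C(s) already on the reactant side): -17.9 kcal
(c) reversed (C3H6O(l) must end up as a product): +427.8 kcal
delta H = (2)·(-212.8) + (1)·(-17.9) + (-1)·(-427.8) = -15.7 kcal

delta H = -15.7 kcal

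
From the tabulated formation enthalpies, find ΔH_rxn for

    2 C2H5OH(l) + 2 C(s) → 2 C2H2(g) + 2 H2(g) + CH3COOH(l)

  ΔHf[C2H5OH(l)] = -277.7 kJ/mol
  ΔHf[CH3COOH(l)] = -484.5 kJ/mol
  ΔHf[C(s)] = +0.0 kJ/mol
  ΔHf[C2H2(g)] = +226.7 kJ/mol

ΔH_rxn = 524.3 kJ/mol

Products: 2·(+226.7) + 2·(+0.0) + 1·(-484.5) = -31.1
Reactants: 2·(-277.7) + 2·(+0.0) = -555.4
ΔH_rxn = (-31.1) − (-555.4) = 524.3 kJ/mol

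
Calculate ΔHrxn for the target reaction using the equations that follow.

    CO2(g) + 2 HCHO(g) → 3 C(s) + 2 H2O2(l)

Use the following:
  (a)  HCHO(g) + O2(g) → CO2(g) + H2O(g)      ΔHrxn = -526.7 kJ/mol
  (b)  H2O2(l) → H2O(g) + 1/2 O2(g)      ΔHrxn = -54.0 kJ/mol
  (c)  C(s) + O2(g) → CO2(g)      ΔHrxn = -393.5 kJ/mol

ΔHrxn = 235.1 kJ/mol

(a) × 2 (scale by 2 for the 2 HCHO(g)): (2)·(-526.7) = -1053.4 kJ/mol
(b) reversed and × 2 (H2O2(l) must end up as a product; scale by 2 for the 2 H2O2(l)): (-2)·(-54.0) = +108.0 kJ/mol
(c) reversed and × 3 (reverse to put C(s) on the product side; scale by 3 for the 3 C(s)): (-3)·(-393.5) = +1180.5 kJ/mol
ΔHrxn = (-1053.4) + (+108.0) + (+1180.5) = 235.1 kJ/mol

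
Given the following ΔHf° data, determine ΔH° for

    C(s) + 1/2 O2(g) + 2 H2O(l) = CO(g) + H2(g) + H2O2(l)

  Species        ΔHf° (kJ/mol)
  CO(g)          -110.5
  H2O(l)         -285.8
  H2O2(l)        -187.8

ΔH°rxn = Σ nΔHf°(products) − Σ nΔHf°(reactants).
Products: 1·(-110.5) + 1·(+0.0) + 1·(-187.8) = -298.3
Reactants: 1·(+0.0) + 1/2·(+0.0) + 2·(-285.8) = -571.6
ΔH° = (-298.3) − (-571.6) = 273.3 kJ/mol

ΔH° = 273.3 kJ/mol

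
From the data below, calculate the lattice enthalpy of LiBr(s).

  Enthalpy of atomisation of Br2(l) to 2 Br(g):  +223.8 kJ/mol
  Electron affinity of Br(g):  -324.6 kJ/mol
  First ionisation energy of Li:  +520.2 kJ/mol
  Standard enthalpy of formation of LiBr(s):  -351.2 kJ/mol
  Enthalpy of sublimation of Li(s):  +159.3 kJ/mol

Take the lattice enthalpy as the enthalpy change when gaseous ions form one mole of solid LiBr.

U = -818.0 kJ/mol

ΔHf° = 1·ΔHsub + 1·(ΣIE) + 1/2·D(Br2) + 1·EA + U
-351.2 = 1·(+159.3) + 1·(+520.2) + 1/2·(+223.8) + 1·(-324.6) + U
U = -351.2 − (+466.8) = -818.0 kJ/mol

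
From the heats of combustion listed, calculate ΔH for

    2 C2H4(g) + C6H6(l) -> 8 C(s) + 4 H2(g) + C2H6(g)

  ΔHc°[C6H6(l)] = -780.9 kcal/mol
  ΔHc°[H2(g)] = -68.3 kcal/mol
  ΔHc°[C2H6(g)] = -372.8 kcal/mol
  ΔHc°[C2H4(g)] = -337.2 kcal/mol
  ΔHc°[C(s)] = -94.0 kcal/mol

With combustion enthalpies, reactants minus products:
= [2·(-337.2) + 1·(-780.9)] − [8·(-94.0) + 4·(-68.3) + 1·(-372.8)]
= -57.3 kcal/mol

ΔH = -57.3 kcal/mol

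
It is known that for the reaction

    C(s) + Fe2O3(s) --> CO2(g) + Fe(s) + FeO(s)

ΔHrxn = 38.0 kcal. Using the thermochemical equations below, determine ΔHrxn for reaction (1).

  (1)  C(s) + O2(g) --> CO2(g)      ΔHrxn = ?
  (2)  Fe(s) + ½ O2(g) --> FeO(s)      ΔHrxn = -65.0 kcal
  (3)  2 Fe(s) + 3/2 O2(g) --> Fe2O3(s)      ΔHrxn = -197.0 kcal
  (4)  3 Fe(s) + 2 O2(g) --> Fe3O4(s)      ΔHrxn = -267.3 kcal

(1) as written (CO2(g) already on the product side): contributes x
(2) as written (FeO(s) already on the product side): -65.0 kcal
(3) reversed (reverse to put Fe2O3(s) on the reactant side): +197.0 kcal
(4): not needed (Fe3O4(s) appears nowhere else).
+38.0 = (-65.0) + (+197.0) + x
x = (+38.0 − (+132.0)) / (1) = -94.0 kcal

ΔHrxn = -94.0 kcal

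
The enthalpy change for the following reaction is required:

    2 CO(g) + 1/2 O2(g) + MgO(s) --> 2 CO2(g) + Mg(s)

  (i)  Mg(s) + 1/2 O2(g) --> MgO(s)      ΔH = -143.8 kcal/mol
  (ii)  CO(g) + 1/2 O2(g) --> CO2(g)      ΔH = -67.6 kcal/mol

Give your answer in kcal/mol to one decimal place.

(i) reversed (MgO(s) must end up as a reactant): +143.8 kcal/mol
(ii) × 2 (scale by 2 for the 2 CO(g)): (2)·(-67.6) = -135.2 kcal/mol
Since enthalpy is a state function, ΔH = (-1)·(-143.8) + (2)·(-67.6) = 8.6 kcal/mol

ΔH = 8.6 kcal/mol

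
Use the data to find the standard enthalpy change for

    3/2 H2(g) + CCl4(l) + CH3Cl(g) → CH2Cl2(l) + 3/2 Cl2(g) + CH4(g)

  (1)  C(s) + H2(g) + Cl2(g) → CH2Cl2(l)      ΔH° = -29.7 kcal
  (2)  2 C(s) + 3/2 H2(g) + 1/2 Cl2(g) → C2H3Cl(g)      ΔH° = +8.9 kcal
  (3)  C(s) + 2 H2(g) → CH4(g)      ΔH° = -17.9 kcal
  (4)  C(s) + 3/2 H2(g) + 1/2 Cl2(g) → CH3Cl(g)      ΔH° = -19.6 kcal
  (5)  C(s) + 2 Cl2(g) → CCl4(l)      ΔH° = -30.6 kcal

(1) as written (CH2Cl2(l) already on the product side): -29.7 kcal
(2): not needed (C2H3Cl(g) appears nowhere else).
(3) as written (CH4(g) already on the product side): -17.9 kcal
(4) reversed (reverse to put CH3Cl(g) on the reactant side): +19.6 kcal
(5) reversed (CCl4(l) must end up as a reactant): +30.6 kcal
Since enthalpy is a state function, ΔH° = (-29.7) + (-17.9) + (+19.6) + (+30.6) = 2.6 kcal

ΔH° = 2.6 kcal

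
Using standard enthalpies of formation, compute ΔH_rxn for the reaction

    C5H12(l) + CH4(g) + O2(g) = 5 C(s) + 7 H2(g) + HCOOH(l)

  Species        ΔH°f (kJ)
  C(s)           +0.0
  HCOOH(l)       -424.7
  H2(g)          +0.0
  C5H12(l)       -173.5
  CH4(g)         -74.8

ΔH_rxn = -176.4 kJ

ΔH°rxn = Σ nΔHf°(products) − Σ nΔHf°(reactants).
Products: 5·(+0.0) + 7·(+0.0) + 1·(-424.7) = -424.7
Reactants: 1·(-173.5) + 1·(-74.8) + 1·(+0.0) = -248.3
ΔH_rxn = (-424.7) − (-248.3) = -176.4 kJ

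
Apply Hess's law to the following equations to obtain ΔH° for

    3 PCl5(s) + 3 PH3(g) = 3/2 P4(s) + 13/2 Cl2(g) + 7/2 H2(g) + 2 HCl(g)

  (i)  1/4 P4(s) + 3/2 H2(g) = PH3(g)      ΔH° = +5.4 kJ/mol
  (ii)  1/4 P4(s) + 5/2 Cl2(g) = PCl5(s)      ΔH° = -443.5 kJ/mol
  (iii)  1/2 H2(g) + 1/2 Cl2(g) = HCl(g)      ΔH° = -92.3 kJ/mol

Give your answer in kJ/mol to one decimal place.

ΔH° = 1129.7 kJ/mol

(i) reversed and × 3: (-3)·(+5.4) = -16.2 kJ/mol
(ii) reversed and × 3: (-3)·(-443.5) = +1330.5 kJ/mol
(iii) × 2: (2)·(-92.3) = -184.6 kJ/mol
By Hess's law, ΔH° = (-16.2) + (+1330.5) + (-184.6) = 1129.7 kJ/mol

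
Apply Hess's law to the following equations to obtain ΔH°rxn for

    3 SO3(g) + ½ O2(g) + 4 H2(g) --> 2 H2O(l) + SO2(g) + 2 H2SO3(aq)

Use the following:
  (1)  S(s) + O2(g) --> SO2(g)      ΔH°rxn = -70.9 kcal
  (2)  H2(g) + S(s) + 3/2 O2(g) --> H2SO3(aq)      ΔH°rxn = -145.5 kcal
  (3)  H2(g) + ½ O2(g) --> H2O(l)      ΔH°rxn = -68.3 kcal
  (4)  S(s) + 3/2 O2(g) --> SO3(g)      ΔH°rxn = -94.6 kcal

(1) as written (SO2(g) already on the product side): -70.9 kcal
(2) × 2 (×2 to match 2 H2SO3(aq) in the target): (2)·(-145.5) = -291.0 kcal
(3) × 2 (scale by 2 for the 2 H2O(l)): (2)·(-68.3) = -136.6 kcal
(4) reversed and × 3 (reverse to put SO3(g) on the reactant side; scale by 3 for the 3 SO3(g)): (-3)·(-94.6) = +283.8 kcal
ΔH°rxn = (1)·(-70.9) + (2)·(-145.5) + (2)·(-68.3) + (-3)·(-94.6) = -214.7 kcal

ΔH°rxn = -214.7 kcal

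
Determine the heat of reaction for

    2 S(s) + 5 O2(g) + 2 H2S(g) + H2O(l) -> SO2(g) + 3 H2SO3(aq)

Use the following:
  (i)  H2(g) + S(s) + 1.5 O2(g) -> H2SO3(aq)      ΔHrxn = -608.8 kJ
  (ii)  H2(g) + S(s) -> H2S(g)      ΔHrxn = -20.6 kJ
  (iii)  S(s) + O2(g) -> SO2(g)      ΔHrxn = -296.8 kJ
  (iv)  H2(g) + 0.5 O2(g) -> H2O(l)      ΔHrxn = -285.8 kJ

(i) × 3: (3)·(-608.8) = -1826.4 kJ
(ii) reversed and × 2: (-2)·(-20.6) = +41.2 kJ
(iii) as written: -296.8 kJ
(iv) reversed: +285.8 kJ
ΔHrxn = (3)·(-608.8) + (-2)·(-20.6) + (1)·(-296.8) + (-1)·(-285.8) = -1796.2 kJ

ΔHrxn = -1796.2 kJ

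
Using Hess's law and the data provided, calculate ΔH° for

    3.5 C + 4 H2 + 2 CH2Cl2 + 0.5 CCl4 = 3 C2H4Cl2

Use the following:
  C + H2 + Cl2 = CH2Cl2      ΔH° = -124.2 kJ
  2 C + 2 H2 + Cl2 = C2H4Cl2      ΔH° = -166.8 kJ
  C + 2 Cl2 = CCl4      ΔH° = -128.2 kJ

ΔH° = -187.9 kJ

equation 1 reversed and × 2: (-2)·(-124.2) = +248.4 kJ
equation 2 × 3: (3)·(-166.8) = -500.4 kJ
equation 3 reversed and × 1/2: (-1/2)·(-128.2) = +64.1 kJ
ΔH° = (-2)·(-124.2) + (3)·(-166.8) + (-1/2)·(-128.2) = -187.9 kJ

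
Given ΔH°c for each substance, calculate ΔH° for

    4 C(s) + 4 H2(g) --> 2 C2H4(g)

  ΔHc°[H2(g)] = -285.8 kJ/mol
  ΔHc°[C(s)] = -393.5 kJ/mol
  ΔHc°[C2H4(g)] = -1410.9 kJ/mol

ΔH° = 104.6 kJ/mol

Using ΔH = Σ nΔHc°(reactants) − Σ nΔHc°(products):
= [4·(-393.5) + 4·(-285.8)] − [2·(-1410.9)]
= 104.6 kJ/mol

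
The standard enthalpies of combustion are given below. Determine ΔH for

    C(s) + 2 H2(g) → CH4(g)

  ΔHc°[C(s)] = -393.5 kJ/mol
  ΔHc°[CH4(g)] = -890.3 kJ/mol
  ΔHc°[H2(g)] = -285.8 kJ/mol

ΔH = -74.8 kJ/mol

With combustion enthalpies, reactants minus products:
= [1·(-393.5) + 2·(-285.8)] − [1·(-890.3)]
= -74.8 kJ/mol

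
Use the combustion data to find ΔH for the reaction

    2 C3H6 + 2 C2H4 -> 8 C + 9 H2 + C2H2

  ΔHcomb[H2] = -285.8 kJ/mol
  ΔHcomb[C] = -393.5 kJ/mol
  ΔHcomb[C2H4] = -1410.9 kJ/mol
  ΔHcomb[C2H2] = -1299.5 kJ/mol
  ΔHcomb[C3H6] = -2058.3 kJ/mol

ΔH = 81.3 kJ/mol

With combustion enthalpies, reactants minus products:
= [2·(-2058.3) + 2·(-1410.9)] − [8·(-393.5) + 9·(-285.8) + 1·(-1299.5)]
= 81.3 kJ/mol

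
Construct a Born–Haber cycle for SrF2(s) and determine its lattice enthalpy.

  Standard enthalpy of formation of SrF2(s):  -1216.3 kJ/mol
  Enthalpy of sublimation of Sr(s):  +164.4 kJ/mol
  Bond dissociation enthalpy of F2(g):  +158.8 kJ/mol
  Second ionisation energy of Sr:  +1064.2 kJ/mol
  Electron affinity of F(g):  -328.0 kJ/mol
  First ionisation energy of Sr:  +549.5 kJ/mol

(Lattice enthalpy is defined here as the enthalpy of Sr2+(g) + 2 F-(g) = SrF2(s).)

U = -2497.2 kJ/mol

ΔHf° = 1·ΔHsub + 1·(ΣIE) + 1·D(F2) + 2·EA + U
-1216.3 = 1·(+164.4) + 1·(+1613.7) + 1·(+158.8) + 2·(-328.0) + U
U = -1216.3 − (+1280.9) = -2497.2 kJ/mol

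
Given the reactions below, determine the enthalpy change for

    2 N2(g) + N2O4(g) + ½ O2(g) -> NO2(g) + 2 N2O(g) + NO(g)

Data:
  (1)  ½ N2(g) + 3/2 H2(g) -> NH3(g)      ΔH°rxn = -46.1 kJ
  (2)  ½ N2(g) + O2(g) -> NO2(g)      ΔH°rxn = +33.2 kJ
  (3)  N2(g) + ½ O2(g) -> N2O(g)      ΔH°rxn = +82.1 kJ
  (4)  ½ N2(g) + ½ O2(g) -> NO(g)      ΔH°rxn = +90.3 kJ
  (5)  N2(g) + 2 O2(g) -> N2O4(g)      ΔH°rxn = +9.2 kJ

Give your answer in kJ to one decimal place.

ΔH°rxn = 278.5 kJ

(1): not needed (NH3(g) appears nowhere else).
(2) as written (NO2(g) already on the product side): +33.2 kJ
(3) × 2 (scale by 2 for the 2 N2O(g)): (2)·(+82.1) = +164.2 kJ
(4) as written (NO(g) already on the product side): +90.3 kJ
(5) reversed (reverse to put N2O4(g) on the reactant side): -9.2 kJ
Since enthalpy is a state function, ΔH°rxn = (1)·(+33.2) + (2)·(+82.1) + (1)·(+90.3) + (-1)·(+9.2) = 278.5 kJ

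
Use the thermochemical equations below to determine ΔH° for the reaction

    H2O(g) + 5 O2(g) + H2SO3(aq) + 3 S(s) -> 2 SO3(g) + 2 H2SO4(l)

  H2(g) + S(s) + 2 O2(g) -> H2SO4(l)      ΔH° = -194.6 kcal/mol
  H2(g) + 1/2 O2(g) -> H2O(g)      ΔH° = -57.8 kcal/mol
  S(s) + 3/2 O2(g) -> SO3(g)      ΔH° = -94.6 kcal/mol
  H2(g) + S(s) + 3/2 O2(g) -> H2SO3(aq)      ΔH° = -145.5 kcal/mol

equation 1 × 2: (2)·(-194.6) = -389.2 kcal/mol
equation 2 reversed: +57.8 kcal/mol
equation 3 × 2: (2)·(-94.6) = -189.2 kcal/mol
equation 4 reversed: +145.5 kcal/mol
Since enthalpy is a state function, ΔH° = (-389.2) + (+57.8) + (-189.2) + (+145.5) = -375.1 kcal/mol

ΔH° = -375.1 kcal/mol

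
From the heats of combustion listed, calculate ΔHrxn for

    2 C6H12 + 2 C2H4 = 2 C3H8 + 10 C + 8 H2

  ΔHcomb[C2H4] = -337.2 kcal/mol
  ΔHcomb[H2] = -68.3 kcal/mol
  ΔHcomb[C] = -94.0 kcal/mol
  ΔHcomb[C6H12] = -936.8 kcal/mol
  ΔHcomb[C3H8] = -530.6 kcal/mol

With combustion enthalpies, reactants minus products:
= [2·(-936.8) + 2·(-337.2)] − [2·(-530.6) + 10·(-94.0) + 8·(-68.3)]
= -0.4 kcal/mol

ΔHrxn = -0.4 kcal/mol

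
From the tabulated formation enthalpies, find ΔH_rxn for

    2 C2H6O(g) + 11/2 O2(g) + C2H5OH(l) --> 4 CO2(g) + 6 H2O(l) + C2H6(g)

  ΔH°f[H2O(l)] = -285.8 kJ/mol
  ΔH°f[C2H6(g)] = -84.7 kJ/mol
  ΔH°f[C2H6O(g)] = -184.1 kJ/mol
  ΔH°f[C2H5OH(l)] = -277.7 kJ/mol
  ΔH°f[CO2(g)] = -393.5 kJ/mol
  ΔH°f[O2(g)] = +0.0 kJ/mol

ΔH_rxn = -2727.6 kJ/mol

ΔH°rxn = Σ nΔHf°(products) − Σ nΔHf°(reactants).
Products: 4·(-393.5) + 6·(-285.8) + 1·(-84.7) = -3373.5
Reactants: 2·(-184.1) + 11/2·(+0.0) + 1·(-277.7) = -645.9
ΔH_rxn = (-3373.5) − (-645.9) = -2727.6 kJ/mol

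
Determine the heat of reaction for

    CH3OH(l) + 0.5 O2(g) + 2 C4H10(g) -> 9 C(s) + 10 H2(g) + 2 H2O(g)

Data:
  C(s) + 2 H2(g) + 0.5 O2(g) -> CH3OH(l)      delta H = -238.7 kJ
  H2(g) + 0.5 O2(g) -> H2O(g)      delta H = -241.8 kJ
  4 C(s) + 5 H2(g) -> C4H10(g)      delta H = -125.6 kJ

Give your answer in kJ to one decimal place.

delta H = 6.3 kJ

equation 1 reversed (reverse to put CH3OH(l) on the reactant side): +238.7 kJ
equation 2 × 2 (×2 to match 2 H2O(g) in the target): (2)·(-241.8) = -483.6 kJ
equation 3 reversed and × 2 (C4H10(g) must end up as a reactant; scale by 2 for the 2 C4H10(g)): (-2)·(-125.6) = +251.2 kJ
By Hess's law, delta H = (+238.7) + (-483.6) + (+251.2) = 6.3 kJ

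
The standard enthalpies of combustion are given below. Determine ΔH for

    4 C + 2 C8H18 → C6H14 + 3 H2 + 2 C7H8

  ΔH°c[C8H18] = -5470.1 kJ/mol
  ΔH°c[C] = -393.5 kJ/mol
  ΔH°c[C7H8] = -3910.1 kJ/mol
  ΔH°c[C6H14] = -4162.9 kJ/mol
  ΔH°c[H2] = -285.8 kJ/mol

Using ΔH = Σ nΔHc°(reactants) − Σ nΔHc°(products):
= [4·(-393.5) + 2·(-5470.1)] − [1·(-4162.9) + 3·(-285.8) + 2·(-3910.1)]
= 326.3 kJ/mol

ΔH = 326.3 kJ/mol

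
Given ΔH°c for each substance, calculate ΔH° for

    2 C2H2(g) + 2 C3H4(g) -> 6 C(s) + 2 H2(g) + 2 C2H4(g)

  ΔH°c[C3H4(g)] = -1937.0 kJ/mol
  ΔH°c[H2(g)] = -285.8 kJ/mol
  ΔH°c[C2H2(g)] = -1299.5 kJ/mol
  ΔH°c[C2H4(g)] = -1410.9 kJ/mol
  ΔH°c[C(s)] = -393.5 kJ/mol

Using ΔH = Σ nΔHc°(reactants) − Σ nΔHc°(products):
= [2·(-1299.5) + 2·(-1937.0)] − [6·(-393.5) + 2·(-285.8) + 2·(-1410.9)]
= -718.6 kJ/mol

ΔH° = -718.6 kJ/mol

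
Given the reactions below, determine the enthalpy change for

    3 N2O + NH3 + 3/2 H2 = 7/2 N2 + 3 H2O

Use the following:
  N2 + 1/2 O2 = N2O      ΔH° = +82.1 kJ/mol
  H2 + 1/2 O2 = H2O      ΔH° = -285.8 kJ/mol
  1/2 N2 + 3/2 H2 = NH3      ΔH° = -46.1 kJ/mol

ΔH° = -1057.6 kJ/mol

equation 1 reversed and × 3: (-3)·(+82.1) = -246.3 kJ/mol
equation 2 × 3: (3)·(-285.8) = -857.4 kJ/mol
equation 3 reversed: +46.1 kJ/mol
ΔH° = (-3)·(+82.1) + (3)·(-285.8) + (-1)·(-46.1) = -1057.6 kJ/mol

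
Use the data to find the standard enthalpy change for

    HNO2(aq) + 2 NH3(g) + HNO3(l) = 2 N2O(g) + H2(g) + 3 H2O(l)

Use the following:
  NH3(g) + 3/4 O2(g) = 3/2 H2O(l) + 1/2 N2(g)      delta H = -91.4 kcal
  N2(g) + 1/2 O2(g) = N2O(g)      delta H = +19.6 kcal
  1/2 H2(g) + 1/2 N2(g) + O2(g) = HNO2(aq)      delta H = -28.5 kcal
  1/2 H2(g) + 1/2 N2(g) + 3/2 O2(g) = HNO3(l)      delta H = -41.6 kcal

delta H = -73.5 kcal

equation 1 × 2 (×2 to match 2 NH3(g) in the target): (2)·(-91.4) = -182.8 kcal
equation 2 × 2 (scale by 2 for the 2 N2O(g)): (2)·(+19.6) = +39.2 kcal
equation 3 reversed (reverse to put HNO2(aq) on the reactant side): +28.5 kcal
equation 4 reversed (reverse to put HNO3(l) on the reactant side): +41.6 kcal
Since enthalpy is a state function, delta H = (2)·(-91.4) + (2)·(+19.6) + (-1)·(-28.5) + (-1)·(-41.6) = -73.5 kcal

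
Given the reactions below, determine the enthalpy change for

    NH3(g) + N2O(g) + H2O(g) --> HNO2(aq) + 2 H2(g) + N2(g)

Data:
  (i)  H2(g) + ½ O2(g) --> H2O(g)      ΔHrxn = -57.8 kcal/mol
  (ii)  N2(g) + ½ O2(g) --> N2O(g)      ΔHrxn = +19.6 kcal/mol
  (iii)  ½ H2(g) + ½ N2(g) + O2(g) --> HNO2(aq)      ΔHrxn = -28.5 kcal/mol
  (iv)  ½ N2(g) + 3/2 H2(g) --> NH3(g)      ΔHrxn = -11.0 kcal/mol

(i) reversed (H2O(g) must end up as a reactant): +57.8 kcal/mol
(ii) reversed (N2O(g) must end up as a reactant): -19.6 kcal/mol
(iii) as written (HNO2(aq) already on the product side): -28.5 kcal/mol
(iv) reversed (NH3(g) must end up as a reactant): +11.0 kcal/mol
Combining the equations, ΔHrxn = (+57.8) + (-19.6) + (-28.5) + (+11.0) = 20.7 kcal/mol

ΔHrxn = 20.7 kcal/mol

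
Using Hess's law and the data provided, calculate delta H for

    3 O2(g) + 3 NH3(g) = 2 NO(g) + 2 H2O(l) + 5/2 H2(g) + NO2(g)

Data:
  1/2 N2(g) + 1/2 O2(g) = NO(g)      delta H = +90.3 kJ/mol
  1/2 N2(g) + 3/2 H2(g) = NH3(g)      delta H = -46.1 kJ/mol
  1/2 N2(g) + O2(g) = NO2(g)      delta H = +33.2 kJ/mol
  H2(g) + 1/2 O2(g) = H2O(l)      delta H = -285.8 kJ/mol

delta H = -219.5 kJ/mol

equation 1 × 2 (×2 to match 2 NO(g) in the target): (2)·(+90.3) = +180.6 kJ/mol
equation 2 reversed and × 3 (NH3(g) must end up as a reactant; ×3 to match 3 NH3(g) in the target): (-3)·(-46.1) = +138.3 kJ/mol
equation 3 as written (NO2(g) already on the product side): +33.2 kJ/mol
equation 4 × 2 (×2 to match 2 H2O(l) in the target): (2)·(-285.8) = -571.6 kJ/mol
delta H = (+180.6) + (+138.3) + (+33.2) + (-571.6) = -219.5 kJ/mol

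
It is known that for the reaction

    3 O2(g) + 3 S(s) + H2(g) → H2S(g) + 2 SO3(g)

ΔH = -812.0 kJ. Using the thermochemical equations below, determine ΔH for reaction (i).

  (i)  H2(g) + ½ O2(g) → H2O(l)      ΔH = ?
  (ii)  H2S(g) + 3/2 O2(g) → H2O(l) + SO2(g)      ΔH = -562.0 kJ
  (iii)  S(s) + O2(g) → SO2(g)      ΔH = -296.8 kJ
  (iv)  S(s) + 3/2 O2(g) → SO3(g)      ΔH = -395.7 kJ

(i) as written: contributes x
(ii) reversed: +562.0 kJ
(iii) as written: -296.8 kJ
(iv) × 2: (2)·(-395.7) = -791.4 kJ
-812.0 = (+562.0) + (-296.8) + (-791.4) + x
x = (-812.0 − (-526.2)) / (1) = -285.8 kJ

ΔH = -285.8 kJ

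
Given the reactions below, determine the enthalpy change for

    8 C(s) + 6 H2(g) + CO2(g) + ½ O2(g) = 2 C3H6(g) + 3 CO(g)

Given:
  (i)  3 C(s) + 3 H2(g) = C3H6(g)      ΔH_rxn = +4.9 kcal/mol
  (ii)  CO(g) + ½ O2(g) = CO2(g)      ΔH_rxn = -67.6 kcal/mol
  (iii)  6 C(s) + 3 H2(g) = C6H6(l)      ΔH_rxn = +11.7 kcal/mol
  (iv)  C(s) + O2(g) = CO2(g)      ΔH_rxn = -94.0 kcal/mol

(i) × 2 (scale by 2 for the 2 C3H6(g)): (2)·(+4.9) = +9.8 kcal/mol
(ii) reversed and × 3 (CO(g) must end up as a product; ×3 to match 3 CO(g) in the target): (-3)·(-67.6) = +202.8 kcal/mol
(iii): not needed (C6H6(l) appears nowhere else).
(iv) × 2: (2)·(-94.0) = -188.0 kcal/mol
By Hess's law, ΔH_rxn = (2)·(+4.9) + (-3)·(-67.6) + (2)·(-94.0) = 24.6 kcal/mol

ΔH_rxn = 24.6 kcal/mol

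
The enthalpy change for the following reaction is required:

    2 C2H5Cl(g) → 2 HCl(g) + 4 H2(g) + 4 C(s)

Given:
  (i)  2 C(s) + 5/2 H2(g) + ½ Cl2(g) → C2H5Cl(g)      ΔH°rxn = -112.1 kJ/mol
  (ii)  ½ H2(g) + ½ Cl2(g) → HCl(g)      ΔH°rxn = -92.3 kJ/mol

(i) reversed and × 2 (C2H5Cl(g) must end up as a reactant; scale by 2 for the 2 C2H5Cl(g)): (-2)·(-112.1) = +224.2 kJ/mol
(ii) × 2 (scale by 2 for the 2 HCl(g)): (2)·(-92.3) = -184.6 kJ/mol
Combining the equations, ΔH°rxn = (-2)·(-112.1) + (2)·(-92.3) = 39.6 kJ/mol

ΔH°rxn = 39.6 kJ/mol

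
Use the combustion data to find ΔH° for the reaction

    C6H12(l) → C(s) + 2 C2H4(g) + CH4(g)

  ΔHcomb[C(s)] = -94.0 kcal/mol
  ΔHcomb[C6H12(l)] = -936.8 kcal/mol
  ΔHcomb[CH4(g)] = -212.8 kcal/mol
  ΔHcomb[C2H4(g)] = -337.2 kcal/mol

ΔH° = 44.4 kcal/mol

With combustion enthalpies, reactants minus products:
= [1·(-936.8)] − [1·(-94.0) + 2·(-337.2) + 1·(-212.8)]
= 44.4 kcal/mol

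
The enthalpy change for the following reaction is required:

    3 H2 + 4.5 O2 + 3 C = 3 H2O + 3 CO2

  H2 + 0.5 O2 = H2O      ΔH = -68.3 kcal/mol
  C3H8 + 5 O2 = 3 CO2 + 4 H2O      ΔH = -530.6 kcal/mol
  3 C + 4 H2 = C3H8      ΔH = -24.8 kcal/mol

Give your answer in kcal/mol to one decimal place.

ΔH = -487.1 kcal/mol

equation 1 reversed: +68.3 kcal/mol
equation 2 as written (CO2 already on the product side): -530.6 kcal/mol
equation 3 as written (C already on the reactant side): -24.8 kcal/mol
ΔH = (-1)·(-68.3) + (1)·(-530.6) + (1)·(-24.8) = -487.1 kcal/mol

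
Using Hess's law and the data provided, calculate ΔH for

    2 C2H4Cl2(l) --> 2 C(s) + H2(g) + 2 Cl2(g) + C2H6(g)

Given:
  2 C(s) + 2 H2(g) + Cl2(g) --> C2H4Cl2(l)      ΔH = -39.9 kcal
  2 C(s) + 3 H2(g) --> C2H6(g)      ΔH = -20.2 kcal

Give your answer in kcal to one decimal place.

equation 1 reversed and × 2 (C2H4Cl2(l) must end up as a reactant; ×2 to match 2 C2H4Cl2(l) in the target): (-2)·(-39.9) = +79.8 kcal
equation 2 as written (C2H6(g) already on the product side): -20.2 kcal
Combining the equations, ΔH = (+79.8) + (-20.2) = 59.6 kcal

ΔH = 59.6 kcal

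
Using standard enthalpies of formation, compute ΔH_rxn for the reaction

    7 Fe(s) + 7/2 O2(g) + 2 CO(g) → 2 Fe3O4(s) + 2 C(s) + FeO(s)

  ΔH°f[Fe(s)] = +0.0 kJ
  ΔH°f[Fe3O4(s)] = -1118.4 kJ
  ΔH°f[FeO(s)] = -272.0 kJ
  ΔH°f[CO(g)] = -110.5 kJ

ΔH_rxn = -2287.8 kJ

Products: 2·(-1118.4) + 2·(+0.0) + 1·(-272.0) = -2508.8
Reactants: 7·(+0.0) + 7/2·(+0.0) + 2·(-110.5) = -221.0
ΔH_rxn = (-2508.8) − (-221.0) = -2287.8 kJ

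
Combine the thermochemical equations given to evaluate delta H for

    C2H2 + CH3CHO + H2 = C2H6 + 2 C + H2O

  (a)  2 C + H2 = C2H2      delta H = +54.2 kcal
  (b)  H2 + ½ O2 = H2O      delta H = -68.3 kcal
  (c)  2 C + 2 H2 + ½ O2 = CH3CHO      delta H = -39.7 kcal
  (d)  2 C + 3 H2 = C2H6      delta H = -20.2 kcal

(a) reversed: -54.2 kcal
(b) as written: -68.3 kcal
(c) reversed: +39.7 kcal
(d) as written: -20.2 kcal
delta H = (-54.2) + (-68.3) + (+39.7) + (-20.2) = -103.0 kcal

delta H = -103.0 kcal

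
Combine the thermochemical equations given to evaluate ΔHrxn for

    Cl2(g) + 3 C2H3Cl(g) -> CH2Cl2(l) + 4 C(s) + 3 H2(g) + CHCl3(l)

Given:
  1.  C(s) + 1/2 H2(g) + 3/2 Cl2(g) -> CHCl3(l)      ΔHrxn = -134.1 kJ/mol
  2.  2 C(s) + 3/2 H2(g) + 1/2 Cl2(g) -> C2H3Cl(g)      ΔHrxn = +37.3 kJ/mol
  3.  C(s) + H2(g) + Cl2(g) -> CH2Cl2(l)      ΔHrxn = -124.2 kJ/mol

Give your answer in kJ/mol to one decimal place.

ΔHrxn = -370.2 kJ/mol

eq. 1 as written: -134.1 kJ/mol
eq. 2 reversed and × 3: (-3)·(+37.3) = -111.9 kJ/mol
eq. 3 as written: -124.2 kJ/mol
ΔHrxn = (1)·(-134.1) + (-3)·(+37.3) + (1)·(-124.2) = -370.2 kJ/mol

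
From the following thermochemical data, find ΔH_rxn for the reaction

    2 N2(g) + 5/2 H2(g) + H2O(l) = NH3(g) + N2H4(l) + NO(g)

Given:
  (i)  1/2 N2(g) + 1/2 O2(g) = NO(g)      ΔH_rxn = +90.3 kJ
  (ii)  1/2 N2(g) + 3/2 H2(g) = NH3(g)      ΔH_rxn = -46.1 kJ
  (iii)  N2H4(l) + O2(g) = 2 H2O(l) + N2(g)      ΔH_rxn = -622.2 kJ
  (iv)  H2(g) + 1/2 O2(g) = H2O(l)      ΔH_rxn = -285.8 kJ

ΔH_rxn = 380.6 kJ

(i) as written: +90.3 kJ
(ii) as written: -46.1 kJ
(iii) reversed: +622.2 kJ
(iv) as written: -285.8 kJ
By Hess's law, ΔH_rxn = (1)·(+90.3) + (1)·(-46.1) + (-1)·(-622.2) + (1)·(-285.8) = 380.6 kJ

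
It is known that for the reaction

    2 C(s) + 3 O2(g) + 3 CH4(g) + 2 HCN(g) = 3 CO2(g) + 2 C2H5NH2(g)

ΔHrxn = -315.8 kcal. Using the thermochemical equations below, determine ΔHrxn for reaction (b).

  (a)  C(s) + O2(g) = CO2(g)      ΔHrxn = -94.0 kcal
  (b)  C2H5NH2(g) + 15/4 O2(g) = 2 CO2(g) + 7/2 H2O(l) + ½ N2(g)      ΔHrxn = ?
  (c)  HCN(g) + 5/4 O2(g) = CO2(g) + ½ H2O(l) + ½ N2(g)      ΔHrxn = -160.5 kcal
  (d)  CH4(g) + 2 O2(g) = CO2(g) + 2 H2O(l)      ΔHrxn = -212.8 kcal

(a) × 2 (scale by 2 for the 2 C(s)): (2)·(-94.0) = -188.0 kcal
(b) reversed and × 2 (C2H5NH2(g) must end up as a product; scale by 2 for the 2 C2H5NH2(g)): contributes −2·x
(c) × 2 (scale by 2 for the 2 HCN(g)): (2)·(-160.5) = -321.0 kcal
(d) × 3 (×3 to match 3 CH4(g) in the target): (3)·(-212.8) = -638.4 kcal
-315.8 = (-188.0) + (-321.0) + (-638.4) − 2·x
x = (-315.8 − (-1147.4)) / (-2) = -415.8 kcal

ΔHrxn = -415.8 kcal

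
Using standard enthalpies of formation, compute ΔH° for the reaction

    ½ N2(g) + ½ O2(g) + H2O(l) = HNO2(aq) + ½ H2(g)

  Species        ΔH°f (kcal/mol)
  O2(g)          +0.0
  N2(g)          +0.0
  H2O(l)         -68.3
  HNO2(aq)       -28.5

Products: 1·(-28.5) + 1/2·(+0.0) = -28.5
Reactants: 1/2·(+0.0) + 1/2·(+0.0) + 1·(-68.3) = -68.3
ΔH° = (-28.5) − (-68.3) = 39.8 kcal/mol

ΔH° = 39.8 kcal/mol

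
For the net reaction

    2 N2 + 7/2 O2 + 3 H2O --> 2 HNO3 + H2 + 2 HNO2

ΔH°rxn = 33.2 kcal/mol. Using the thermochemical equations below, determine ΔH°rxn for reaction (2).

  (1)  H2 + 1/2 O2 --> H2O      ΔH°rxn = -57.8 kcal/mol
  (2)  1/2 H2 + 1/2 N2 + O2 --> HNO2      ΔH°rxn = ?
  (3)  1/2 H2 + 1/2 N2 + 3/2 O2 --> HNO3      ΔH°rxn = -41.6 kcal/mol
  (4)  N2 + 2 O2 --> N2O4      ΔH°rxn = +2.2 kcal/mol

(1) reversed and × 3: (-3)·(-57.8) = +173.4 kcal/mol
(2) × 2: contributes 2·x
(3) × 2: (2)·(-41.6) = -83.2 kcal/mol
(4): not needed.
+33.2 = (+173.4) + (-83.2) + 2·x
x = (+33.2 − (+90.2)) / (2) = -28.5 kcal/mol

ΔH°rxn = -28.5 kcal/mol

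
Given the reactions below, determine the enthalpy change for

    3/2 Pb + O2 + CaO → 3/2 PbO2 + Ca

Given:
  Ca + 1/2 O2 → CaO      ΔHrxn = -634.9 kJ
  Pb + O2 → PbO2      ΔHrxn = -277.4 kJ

equation 1 reversed: +634.9 kJ
equation 2 × 3/2: (3/2)·(-277.4) = -416.1 kJ
ΔHrxn = (-1)·(-634.9) + (3/2)·(-277.4) = 218.8 kJ

ΔHrxn = 218.8 kJ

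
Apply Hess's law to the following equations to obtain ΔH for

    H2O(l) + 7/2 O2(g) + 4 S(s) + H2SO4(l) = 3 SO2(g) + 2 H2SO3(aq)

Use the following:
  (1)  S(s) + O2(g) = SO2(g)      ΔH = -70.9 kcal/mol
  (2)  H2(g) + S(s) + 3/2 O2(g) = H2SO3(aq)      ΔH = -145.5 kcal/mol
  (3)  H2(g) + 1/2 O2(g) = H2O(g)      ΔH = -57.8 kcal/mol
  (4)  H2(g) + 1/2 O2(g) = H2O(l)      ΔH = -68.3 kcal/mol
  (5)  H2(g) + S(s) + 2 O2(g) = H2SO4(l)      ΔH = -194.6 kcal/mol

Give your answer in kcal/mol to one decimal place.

(1) × 3 (×3 to match 3 SO2(g) in the target): (3)·(-70.9) = -212.7 kcal/mol
(2) × 2 (×2 to match 2 H2SO3(aq) in the target): (2)·(-145.5) = -291.0 kcal/mol
(3): not needed (H2O(g) appears nowhere else).
(4) reversed (H2O(l) must end up as a reactant): +68.3 kcal/mol
(5) reversed (H2SO4(l) must end up as a reactant): +194.6 kcal/mol
Since enthalpy is a state function, ΔH = (3)·(-70.9) + (2)·(-145.5) + (-1)·(-68.3) + (-1)·(-194.6) = -240.8 kcal/mol

ΔH = -240.8 kcal/mol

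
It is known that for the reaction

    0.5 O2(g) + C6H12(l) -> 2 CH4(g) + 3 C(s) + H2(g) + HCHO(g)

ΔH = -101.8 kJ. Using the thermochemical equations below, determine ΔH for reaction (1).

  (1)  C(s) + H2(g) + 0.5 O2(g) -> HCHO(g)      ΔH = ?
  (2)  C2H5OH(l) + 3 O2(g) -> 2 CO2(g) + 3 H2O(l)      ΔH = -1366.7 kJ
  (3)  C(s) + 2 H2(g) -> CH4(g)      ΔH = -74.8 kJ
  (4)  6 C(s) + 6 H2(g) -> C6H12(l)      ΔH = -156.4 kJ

ΔH = -108.6 kJ

(1) as written: contributes x
(2): not needed.
(3) × 2: (2)·(-74.8) = -149.6 kJ
(4) reversed: +156.4 kJ
-101.8 = (-149.6) + (+156.4) + x
x = (-101.8 − (+6.8)) / (1) = -108.6 kJ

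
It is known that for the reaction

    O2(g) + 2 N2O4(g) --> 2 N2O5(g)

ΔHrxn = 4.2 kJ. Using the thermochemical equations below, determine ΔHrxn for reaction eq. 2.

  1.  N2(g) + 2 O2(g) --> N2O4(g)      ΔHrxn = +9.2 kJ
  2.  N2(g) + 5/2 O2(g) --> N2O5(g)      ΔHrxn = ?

eq. 1 reversed and × 2 (N2O4(g) must end up as a reactant; scale by 2 for the 2 N2O4(g)): (-2)·(+9.2) = -18.4 kJ
eq. 2 × 2 (×2 to match 2 N2O5(g) in the target): contributes 2·x
+4.2 = (-18.4) + 2·x
x = (+4.2 − (-18.4)) / (2) = 11.3 kJ

ΔHrxn = 11.3 kJ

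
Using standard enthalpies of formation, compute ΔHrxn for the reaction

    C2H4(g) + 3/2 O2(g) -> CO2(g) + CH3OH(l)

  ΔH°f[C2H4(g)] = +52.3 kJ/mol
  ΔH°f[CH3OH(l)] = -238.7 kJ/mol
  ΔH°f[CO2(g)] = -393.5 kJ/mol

ΔHrxn = -684.5 kJ/mol

Products: 1·(-393.5) + 1·(-238.7) = -632.2
Reactants: 1·(+52.3) + 3/2·(+0.0) = +52.3
ΔHrxn = (-632.2) − (+52.3) = -684.5 kJ/mol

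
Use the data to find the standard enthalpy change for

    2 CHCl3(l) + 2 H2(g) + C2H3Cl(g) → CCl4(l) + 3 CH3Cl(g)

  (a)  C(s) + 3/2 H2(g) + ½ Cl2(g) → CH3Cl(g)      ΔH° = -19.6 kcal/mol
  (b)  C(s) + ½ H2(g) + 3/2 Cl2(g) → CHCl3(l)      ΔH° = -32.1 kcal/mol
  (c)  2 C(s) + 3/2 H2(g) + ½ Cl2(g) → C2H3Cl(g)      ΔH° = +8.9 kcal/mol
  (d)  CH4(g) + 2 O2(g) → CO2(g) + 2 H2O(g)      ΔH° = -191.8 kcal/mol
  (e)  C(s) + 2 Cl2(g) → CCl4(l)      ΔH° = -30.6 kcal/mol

ΔH° = -34.1 kcal/mol

(a) × 3 (scale by 3 for the 3 CH3Cl(g)): (3)·(-19.6) = -58.8 kcal/mol
(b) reversed and × 2 (CHCl3(l) must end up as a reactant; scale by 2 for the 2 CHCl3(l)): (-2)·(-32.1) = +64.2 kcal/mol
(c) reversed (C2H3Cl(g) must end up as a reactant): -8.9 kcal/mol
(d): not needed (H2O(g) appears nowhere else).
(e) as written (CCl4(l) already on the product side): -30.6 kcal/mol
ΔH° = (-58.8) + (+64.2) + (-8.9) + (-30.6) = -34.1 kcal/mol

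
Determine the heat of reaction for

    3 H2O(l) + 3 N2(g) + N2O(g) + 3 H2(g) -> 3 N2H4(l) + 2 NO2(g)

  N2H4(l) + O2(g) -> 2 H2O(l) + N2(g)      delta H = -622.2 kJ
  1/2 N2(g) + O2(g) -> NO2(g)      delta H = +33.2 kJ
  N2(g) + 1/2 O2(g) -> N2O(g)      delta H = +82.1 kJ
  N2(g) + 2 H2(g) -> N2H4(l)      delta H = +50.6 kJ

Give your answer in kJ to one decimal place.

delta H = 993.5 kJ

equation 1 reversed and × 3/2 (reverse to put H2O(l) on the reactant side; ×3/2 to match 3 H2O(l) in the target): (-3/2)·(-622.2) = +933.3 kJ
equation 2 × 2 (scale by 2 for the 2 NO2(g)): (2)·(+33.2) = +66.4 kJ
equation 3 reversed (reverse to put N2O(g) on the reactant side): -82.1 kJ
equation 4 × 3/2 (×3/2 to match 3 H2(g) in the target): (3/2)·(+50.6) = +75.9 kJ
delta H = (-3/2)·(-622.2) + (2)·(+33.2) + (-1)·(+82.1) + (3/2)·(+50.6) = 993.5 kJ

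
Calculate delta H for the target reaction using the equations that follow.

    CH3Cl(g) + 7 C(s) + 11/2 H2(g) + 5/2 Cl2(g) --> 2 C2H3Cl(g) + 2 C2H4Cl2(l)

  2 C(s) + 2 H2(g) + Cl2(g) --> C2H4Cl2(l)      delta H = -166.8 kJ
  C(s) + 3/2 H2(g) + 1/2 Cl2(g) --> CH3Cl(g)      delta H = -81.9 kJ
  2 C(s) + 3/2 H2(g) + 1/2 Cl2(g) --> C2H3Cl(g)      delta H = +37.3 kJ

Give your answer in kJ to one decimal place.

delta H = -177.1 kJ

equation 1 × 2 (scale by 2 for the 2 C2H4Cl2(l)): (2)·(-166.8) = -333.6 kJ
equation 2 reversed (CH3Cl(g) must end up as a reactant): +81.9 kJ
equation 3 × 2 (×2 to match 2 C2H3Cl(g) in the target): (2)·(+37.3) = +74.6 kJ
By Hess's law, delta H = (-333.6) + (+81.9) + (+74.6) = -177.1 kJ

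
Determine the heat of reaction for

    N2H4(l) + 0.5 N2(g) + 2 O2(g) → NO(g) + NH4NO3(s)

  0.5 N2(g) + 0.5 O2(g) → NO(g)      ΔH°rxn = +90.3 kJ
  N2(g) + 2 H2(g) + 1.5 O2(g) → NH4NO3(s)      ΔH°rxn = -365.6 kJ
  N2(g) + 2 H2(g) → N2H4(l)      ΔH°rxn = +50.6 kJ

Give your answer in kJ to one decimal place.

equation 1 as written (NO(g) already on the product side): +90.3 kJ
equation 2 as written (NH4NO3(s) already on the product side): -365.6 kJ
equation 3 reversed (reverse to put N2H4(l) on the reactant side): -50.6 kJ
ΔH°rxn = (1)·(+90.3) + (1)·(-365.6) + (-1)·(+50.6) = -325.9 kJ

ΔH°rxn = -325.9 kJ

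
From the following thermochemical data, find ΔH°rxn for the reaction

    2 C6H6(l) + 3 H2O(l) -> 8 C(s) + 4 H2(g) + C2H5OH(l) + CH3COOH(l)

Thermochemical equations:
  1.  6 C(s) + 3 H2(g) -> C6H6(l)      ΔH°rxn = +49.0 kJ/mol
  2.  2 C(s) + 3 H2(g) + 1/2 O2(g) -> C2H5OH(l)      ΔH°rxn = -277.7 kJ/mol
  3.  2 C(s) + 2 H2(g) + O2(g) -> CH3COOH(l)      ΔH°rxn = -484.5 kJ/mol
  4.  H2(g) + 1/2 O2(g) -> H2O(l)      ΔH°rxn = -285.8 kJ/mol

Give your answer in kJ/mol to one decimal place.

eq. 1 reversed and × 2 (C6H6(l) must end up as a reactant; scale by 2 for the 2 C6H6(l)): (-2)·(+49.0) = -98.0 kJ/mol
eq. 2 as written (C2H5OH(l) already on the product side): -277.7 kJ/mol
eq. 3 as written (CH3COOH(l) already on the product side): -484.5 kJ/mol
eq. 4 reversed and × 3 (reverse to put H2O(l) on the reactant side; scale by 3 for the 3 H2O(l)): (-3)·(-285.8) = +857.4 kJ/mol
Combining the equations, ΔH°rxn = (-2)·(+49.0) + (1)·(-277.7) + (1)·(-484.5) + (-3)·(-285.8) = -2.8 kJ/mol

ΔH°rxn = -2.8 kJ/mol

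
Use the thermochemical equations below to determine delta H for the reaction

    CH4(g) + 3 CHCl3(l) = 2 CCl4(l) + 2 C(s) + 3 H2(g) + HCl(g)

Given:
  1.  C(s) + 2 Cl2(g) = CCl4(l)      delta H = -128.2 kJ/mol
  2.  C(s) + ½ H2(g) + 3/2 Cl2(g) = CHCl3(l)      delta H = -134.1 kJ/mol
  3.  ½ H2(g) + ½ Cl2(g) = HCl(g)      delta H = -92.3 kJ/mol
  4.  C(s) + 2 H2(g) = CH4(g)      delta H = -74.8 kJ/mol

delta H = 128.4 kJ/mol

eq. 1 × 2: (2)·(-128.2) = -256.4 kJ/mol
eq. 2 reversed and × 3: (-3)·(-134.1) = +402.3 kJ/mol
eq. 3 as written: -92.3 kJ/mol
eq. 4 reversed: +74.8 kJ/mol
delta H = (2)·(-128.2) + (-3)·(-134.1) + (1)·(-92.3) + (-1)·(-74.8) = 128.4 kJ/mol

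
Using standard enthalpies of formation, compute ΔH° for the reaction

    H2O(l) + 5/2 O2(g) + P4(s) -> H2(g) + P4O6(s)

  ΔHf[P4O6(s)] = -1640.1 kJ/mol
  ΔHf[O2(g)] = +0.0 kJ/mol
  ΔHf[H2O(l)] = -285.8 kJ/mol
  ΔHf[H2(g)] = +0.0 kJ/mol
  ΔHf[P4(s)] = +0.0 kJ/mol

ΔH° = -1354.3 kJ/mol

Products: 1·(+0.0) + 1·(-1640.1) = -1640.1
Reactants: 1·(-285.8) + 5/2·(+0.0) + 1·(+0.0) = -285.8
ΔH° = (-1640.1) − (-285.8) = -1354.3 kJ/mol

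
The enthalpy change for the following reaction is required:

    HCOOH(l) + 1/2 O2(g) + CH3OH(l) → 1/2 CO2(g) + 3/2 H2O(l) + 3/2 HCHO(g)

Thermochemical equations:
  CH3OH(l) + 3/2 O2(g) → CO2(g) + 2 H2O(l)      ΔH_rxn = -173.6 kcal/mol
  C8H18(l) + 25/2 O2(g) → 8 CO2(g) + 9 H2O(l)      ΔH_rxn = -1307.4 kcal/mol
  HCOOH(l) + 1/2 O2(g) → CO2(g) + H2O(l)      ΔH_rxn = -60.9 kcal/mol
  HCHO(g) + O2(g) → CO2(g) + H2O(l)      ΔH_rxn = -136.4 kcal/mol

equation 1 as written (CH3OH(l) already on the reactant side): -173.6 kcal/mol
equation 2: not needed (C8H18(l) appears nowhere else).
equation 3 as written (HCOOH(l) already on the reactant side): -60.9 kcal/mol
equation 4 reversed and × 3/2 (reverse to put HCHO(g) on the product side; scale by 3/2 for the 3/2 HCHO(g)): (-3/2)·(-136.4) = +204.6 kcal/mol
Since enthalpy is a state function, ΔH_rxn = (-173.6) + (-60.9) + (+204.6) = -29.9 kcal/mol

ΔH_rxn = -29.9 kcal/mol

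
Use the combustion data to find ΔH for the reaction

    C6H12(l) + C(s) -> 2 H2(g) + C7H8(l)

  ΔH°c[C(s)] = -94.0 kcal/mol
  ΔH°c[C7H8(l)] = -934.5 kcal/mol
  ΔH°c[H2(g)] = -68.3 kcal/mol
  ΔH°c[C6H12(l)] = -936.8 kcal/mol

ΔH = 40.3 kcal/mol

With combustion enthalpies, reactants minus products:
= [1·(-936.8) + 1·(-94.0)] − [2·(-68.3) + 1·(-934.5)]
= 40.3 kcal/mol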